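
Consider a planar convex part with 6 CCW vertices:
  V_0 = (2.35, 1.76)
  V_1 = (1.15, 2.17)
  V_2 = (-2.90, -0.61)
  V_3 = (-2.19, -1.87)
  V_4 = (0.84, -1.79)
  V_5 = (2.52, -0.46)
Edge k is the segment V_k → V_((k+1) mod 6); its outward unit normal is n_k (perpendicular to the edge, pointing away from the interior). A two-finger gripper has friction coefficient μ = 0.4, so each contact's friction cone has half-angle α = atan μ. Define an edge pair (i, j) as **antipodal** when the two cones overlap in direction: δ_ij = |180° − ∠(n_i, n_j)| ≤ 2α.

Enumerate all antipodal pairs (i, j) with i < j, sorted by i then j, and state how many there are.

α = atan 0.4 = 21.80°;  2α = 43.60°
n_0 = (+0.3233, +0.9463)
n_1 = (-0.5659, +0.8245)
n_2 = (-0.8712, -0.4909)
n_3 = (+0.0264, -0.9997)
n_4 = (+0.6207, -0.7840)
n_5 = (+0.9971, +0.0764)
  (0,1): δ = 126.67°  ·
  (0,2): δ = 41.74°  ✓
  (0,3): δ = 20.38°  ✓
  (0,4): δ = 57.23°  ·
  (0,5): δ = 113.24°  ·
  (1,2): δ = 95.07°  ·
  (1,3): δ = 32.95°  ✓
  (1,4): δ = 3.90°  ✓
  (1,5): δ = 59.91°  ·
  (2,3): δ = 117.89°  ·
  (2,4): δ = 81.03°  ·
  (2,5): δ = 25.02°  ✓
  (3,4): δ = 143.14°  ·
  (3,5): δ = 87.13°  ·
  (4,5): δ = 123.99°  ·
antipodal pairs: 5

count = 5; pairs: (0,2), (0,3), (1,3), (1,4), (2,5)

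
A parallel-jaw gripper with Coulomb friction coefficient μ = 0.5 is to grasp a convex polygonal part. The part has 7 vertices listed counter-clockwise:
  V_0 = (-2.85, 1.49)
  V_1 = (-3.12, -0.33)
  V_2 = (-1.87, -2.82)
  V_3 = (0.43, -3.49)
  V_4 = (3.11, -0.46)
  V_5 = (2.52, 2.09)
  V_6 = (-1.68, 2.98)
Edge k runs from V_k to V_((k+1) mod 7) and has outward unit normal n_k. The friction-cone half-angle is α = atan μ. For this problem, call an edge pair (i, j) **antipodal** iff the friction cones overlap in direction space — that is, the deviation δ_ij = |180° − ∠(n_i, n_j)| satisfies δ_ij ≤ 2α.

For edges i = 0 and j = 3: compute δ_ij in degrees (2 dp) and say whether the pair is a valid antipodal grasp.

δ = 33.05°, valid

α = atan 0.5 = 26.57°;  2α = 53.13°
edge 0: e_0 = (-0.27, -1.82);  n_0 = (-0.9892, +0.1467)
edge 3: e_3 = (+2.68, +3.03);  n_3 = (+0.7490, -0.6625)
∠(n_0, n_3) = 146.95°
δ = |180° − 146.95°| = 33.05°
33.05° ≤ 2α = 53.13°  →  valid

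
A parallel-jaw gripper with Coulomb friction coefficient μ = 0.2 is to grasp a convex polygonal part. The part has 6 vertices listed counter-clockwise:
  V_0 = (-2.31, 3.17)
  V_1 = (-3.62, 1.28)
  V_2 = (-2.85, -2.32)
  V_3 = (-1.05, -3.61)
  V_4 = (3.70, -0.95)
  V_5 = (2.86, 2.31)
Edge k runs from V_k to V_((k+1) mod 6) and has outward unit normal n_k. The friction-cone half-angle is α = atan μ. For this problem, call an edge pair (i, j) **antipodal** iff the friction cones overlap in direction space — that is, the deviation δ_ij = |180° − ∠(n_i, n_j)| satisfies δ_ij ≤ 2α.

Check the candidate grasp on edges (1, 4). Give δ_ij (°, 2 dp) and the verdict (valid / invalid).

α = atan 0.2 = 11.31°;  2α = 22.62°
edge 1: e_1 = (+0.77, -3.60);  n_1 = (-0.9779, -0.2092)
edge 4: e_4 = (-0.84, +3.26);  n_4 = (+0.9684, +0.2495)
∠(n_1, n_4) = 177.62°
δ = |180° − 177.62°| = 2.38°
2.38° ≤ 2α = 22.62°  →  valid

δ = 2.38°, valid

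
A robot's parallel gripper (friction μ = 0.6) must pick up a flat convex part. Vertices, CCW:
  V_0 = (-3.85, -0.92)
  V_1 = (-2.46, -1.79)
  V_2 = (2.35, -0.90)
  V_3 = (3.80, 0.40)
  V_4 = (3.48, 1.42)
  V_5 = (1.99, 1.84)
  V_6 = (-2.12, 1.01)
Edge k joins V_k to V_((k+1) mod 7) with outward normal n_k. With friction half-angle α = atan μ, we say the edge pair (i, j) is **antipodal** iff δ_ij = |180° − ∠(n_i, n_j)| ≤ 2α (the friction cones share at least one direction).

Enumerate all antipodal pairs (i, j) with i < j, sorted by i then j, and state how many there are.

α = atan 0.6 = 30.96°;  2α = 61.93°
n_0 = (-0.5305, -0.8477)
n_1 = (+0.1819, -0.9833)
n_2 = (+0.6675, -0.7446)
n_3 = (+0.9541, +0.2993)
n_4 = (+0.2713, +0.9625)
n_5 = (-0.1980, +0.9802)
n_6 = (-0.7446, +0.6675)
  (0,1): δ = 137.47°  ·
  (0,2): δ = 106.08°  ·
  (0,3): δ = 40.54°  ✓
  (0,4): δ = 16.30°  ✓
  (0,5): δ = 43.46°  ✓
  (0,6): δ = 80.17°  ·
  (1,2): δ = 148.61°  ·
  (1,3): δ = 83.06°  ·
  (1,4): δ = 26.22°  ✓
  (1,5): δ = 0.93°  ✓
  (1,6): δ = 37.64°  ✓
  (2,3): δ = 114.46°  ·
  (2,4): δ = 57.62°  ✓
  (2,5): δ = 30.46°  ✓
  (2,6): δ = 6.25°  ✓
  (3,4): δ = 123.16°  ·
  (3,5): δ = 96.00°  ·
  (3,6): δ = 59.29°  ✓
  (4,5): δ = 152.84°  ·
  (4,6): δ = 116.13°  ·
  (5,6): δ = 143.29°  ·
antipodal pairs: 10

count = 10; pairs: (0,3), (0,4), (0,5), (1,4), (1,5), (1,6), (2,4), (2,5), (2,6), (3,6)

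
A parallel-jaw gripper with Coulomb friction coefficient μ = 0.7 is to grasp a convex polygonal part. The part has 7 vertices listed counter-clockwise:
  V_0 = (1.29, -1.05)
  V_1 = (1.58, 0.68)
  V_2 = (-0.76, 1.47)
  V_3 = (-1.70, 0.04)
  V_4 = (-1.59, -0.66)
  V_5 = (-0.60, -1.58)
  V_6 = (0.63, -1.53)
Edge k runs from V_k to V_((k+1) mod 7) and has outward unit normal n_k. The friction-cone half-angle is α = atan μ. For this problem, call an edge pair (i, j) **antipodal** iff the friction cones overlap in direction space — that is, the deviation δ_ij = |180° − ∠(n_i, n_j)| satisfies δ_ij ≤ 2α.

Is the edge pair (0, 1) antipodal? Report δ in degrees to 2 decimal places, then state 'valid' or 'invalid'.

α = atan 0.7 = 34.99°;  2α = 69.98°
edge 0: e_0 = (+0.29, +1.73);  n_0 = (+0.9862, -0.1653)
edge 1: e_1 = (-2.34, +0.79);  n_1 = (+0.3199, +0.9475)
∠(n_0, n_1) = 80.86°
δ = |180° − 80.86°| = 99.14°
99.14° > 2α = 69.98°  →  invalid

δ = 99.14°, invalid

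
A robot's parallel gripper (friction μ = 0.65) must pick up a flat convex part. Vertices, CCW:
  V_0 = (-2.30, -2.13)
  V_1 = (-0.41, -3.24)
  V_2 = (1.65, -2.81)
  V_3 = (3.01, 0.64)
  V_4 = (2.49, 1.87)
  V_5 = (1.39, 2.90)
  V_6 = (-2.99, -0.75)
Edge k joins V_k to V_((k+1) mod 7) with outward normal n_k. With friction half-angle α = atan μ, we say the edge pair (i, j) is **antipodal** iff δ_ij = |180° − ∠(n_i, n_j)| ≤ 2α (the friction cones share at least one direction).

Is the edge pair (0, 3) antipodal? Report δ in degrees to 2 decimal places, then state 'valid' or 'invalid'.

δ = 36.66°, valid

α = atan 0.65 = 33.02°;  2α = 66.05°
edge 0: e_0 = (+1.89, -1.11);  n_0 = (-0.5064, -0.8623)
edge 3: e_3 = (-0.52, +1.23);  n_3 = (+0.9211, +0.3894)
∠(n_0, n_3) = 143.34°
δ = |180° − 143.34°| = 36.66°
36.66° ≤ 2α = 66.05°  →  valid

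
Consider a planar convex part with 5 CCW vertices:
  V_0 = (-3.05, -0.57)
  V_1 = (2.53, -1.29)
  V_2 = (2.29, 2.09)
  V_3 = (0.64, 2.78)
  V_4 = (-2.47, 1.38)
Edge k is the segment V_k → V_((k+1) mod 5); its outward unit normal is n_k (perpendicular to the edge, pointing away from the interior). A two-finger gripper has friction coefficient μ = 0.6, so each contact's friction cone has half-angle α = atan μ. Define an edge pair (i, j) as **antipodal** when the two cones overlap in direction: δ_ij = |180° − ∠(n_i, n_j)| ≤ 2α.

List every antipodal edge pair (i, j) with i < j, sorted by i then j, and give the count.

count = 3; pairs: (0,2), (0,3), (1,4)

α = atan 0.6 = 30.96°;  2α = 61.93°
n_0 = (-0.1280, -0.9918)
n_1 = (+0.9975, +0.0708)
n_2 = (+0.3858, +0.9226)
n_3 = (-0.4105, +0.9119)
n_4 = (-0.9585, +0.2851)
  (0,1): δ = 78.59°  ·
  (0,2): δ = 15.34°  ✓
  (0,3): δ = 31.59°  ✓
  (0,4): δ = 80.79°  ·
  (1,2): δ = 116.76°  ·
  (1,3): δ = 69.83°  ·
  (1,4): δ = 20.63°  ✓
  (2,3): δ = 133.07°  ·
  (2,4): δ = 83.87°  ·
  (3,4): δ = 130.80°  ·
antipodal pairs: 3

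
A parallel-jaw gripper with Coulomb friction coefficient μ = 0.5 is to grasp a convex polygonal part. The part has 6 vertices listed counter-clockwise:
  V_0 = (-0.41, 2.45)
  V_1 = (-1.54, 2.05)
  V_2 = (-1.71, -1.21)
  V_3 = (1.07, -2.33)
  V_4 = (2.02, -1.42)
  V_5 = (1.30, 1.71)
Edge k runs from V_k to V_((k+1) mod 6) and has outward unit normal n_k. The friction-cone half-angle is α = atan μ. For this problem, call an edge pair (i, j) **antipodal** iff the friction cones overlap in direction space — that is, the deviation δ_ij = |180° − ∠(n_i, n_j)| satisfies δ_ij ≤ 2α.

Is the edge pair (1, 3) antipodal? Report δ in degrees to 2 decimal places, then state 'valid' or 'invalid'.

α = atan 0.5 = 26.57°;  2α = 53.13°
edge 1: e_1 = (-0.17, -3.26);  n_1 = (-0.9986, +0.0521)
edge 3: e_3 = (+0.95, +0.91);  n_3 = (+0.6917, -0.7221)
∠(n_1, n_3) = 136.75°
δ = |180° − 136.75°| = 43.25°
43.25° ≤ 2α = 53.13°  →  valid

δ = 43.25°, valid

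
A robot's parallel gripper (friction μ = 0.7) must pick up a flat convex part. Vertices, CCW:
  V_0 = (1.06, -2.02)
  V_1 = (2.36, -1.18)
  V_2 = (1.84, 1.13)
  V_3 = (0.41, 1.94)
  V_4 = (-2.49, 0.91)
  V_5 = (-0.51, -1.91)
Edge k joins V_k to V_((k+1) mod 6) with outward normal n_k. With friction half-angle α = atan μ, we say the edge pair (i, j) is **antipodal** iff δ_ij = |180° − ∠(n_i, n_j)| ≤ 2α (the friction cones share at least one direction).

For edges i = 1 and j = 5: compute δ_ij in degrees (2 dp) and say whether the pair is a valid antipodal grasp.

δ = 73.31°, invalid

α = atan 0.7 = 34.99°;  2α = 69.98°
edge 1: e_1 = (-0.52, +2.31);  n_1 = (+0.9756, +0.2196)
edge 5: e_5 = (+1.57, -0.11);  n_5 = (-0.0699, -0.9976)
∠(n_1, n_5) = 106.69°
δ = |180° − 106.69°| = 73.31°
73.31° > 2α = 69.98°  →  invalid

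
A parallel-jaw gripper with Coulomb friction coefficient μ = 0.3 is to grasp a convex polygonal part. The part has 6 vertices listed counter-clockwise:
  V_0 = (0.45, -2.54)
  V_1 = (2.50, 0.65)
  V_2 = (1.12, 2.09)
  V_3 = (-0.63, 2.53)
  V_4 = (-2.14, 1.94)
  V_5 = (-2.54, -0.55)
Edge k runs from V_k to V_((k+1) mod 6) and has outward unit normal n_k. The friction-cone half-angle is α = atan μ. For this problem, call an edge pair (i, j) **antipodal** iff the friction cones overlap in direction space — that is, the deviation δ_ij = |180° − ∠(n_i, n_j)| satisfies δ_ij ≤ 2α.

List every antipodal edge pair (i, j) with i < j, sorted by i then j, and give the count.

count = 3; pairs: (0,4), (1,5), (2,5)

α = atan 0.3 = 16.70°;  2α = 33.40°
n_0 = (+0.8413, -0.5406)
n_1 = (+0.7220, +0.6919)
n_2 = (+0.2438, +0.9698)
n_3 = (-0.3639, +0.9314)
n_4 = (-0.9873, +0.1586)
n_5 = (-0.5541, -0.8325)
  (0,1): δ = 103.49°  ·
  (0,2): δ = 71.39°  ·
  (0,3): δ = 35.93°  ·
  (0,4): δ = 23.60°  ✓
  (0,5): δ = 89.08°  ·
  (1,2): δ = 147.89°  ·
  (1,3): δ = 112.44°  ·
  (1,4): δ = 52.91°  ·
  (1,5): δ = 12.57°  ✓
  (2,3): δ = 144.54°  ·
  (2,4): δ = 85.01°  ·
  (2,5): δ = 19.53°  ✓
  (3,4): δ = 120.47°  ·
  (3,5): δ = 54.99°  ·
  (4,5): δ = 114.52°  ·
antipodal pairs: 3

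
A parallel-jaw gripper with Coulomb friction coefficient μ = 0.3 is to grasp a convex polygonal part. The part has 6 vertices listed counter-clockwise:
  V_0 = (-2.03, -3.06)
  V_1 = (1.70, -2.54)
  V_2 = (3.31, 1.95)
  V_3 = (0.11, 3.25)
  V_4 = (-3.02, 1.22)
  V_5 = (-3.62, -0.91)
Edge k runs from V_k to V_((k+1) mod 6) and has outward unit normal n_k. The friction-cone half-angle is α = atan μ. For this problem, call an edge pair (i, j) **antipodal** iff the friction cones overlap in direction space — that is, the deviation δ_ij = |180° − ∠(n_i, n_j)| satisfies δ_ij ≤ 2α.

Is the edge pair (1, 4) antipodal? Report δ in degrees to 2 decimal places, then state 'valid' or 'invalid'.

δ = 3.99°, valid

α = atan 0.3 = 16.70°;  2α = 33.40°
edge 1: e_1 = (+1.61, +4.49);  n_1 = (+0.9413, -0.3375)
edge 4: e_4 = (-0.60, -2.13);  n_4 = (-0.9625, +0.2711)
∠(n_1, n_4) = 176.01°
δ = |180° − 176.01°| = 3.99°
3.99° ≤ 2α = 33.40°  →  valid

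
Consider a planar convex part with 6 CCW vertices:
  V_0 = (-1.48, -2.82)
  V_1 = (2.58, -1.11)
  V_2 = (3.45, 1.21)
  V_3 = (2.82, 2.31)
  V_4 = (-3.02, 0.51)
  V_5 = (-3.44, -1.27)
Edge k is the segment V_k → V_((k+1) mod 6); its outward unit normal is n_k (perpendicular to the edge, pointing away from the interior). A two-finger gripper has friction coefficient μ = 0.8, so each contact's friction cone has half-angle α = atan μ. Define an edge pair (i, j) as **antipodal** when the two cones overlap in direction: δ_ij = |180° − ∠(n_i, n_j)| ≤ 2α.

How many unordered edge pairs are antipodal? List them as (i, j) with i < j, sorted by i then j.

count = 8; pairs: (0,3), (0,4), (1,3), (1,4), (1,5), (2,4), (2,5), (3,5)

α = atan 0.8 = 38.66°;  2α = 77.32°
n_0 = (+0.3882, -0.9216)
n_1 = (+0.9363, -0.3511)
n_2 = (+0.8678, +0.4970)
n_3 = (-0.2945, +0.9556)
n_4 = (-0.9733, +0.2296)
n_5 = (-0.6203, -0.7844)
  (0,1): δ = 133.40°  ·
  (0,2): δ = 83.04°  ·
  (0,3): δ = 5.71°  ✓
  (0,4): δ = 53.88°  ✓
  (0,5): δ = 118.82°  ·
  (1,2): δ = 129.64°  ·
  (1,3): δ = 52.31°  ✓
  (1,4): δ = 7.28°  ✓
  (1,5): δ = 72.22°  ✓
  (2,3): δ = 102.67°  ·
  (2,4): δ = 43.08°  ✓
  (2,5): δ = 21.86°  ✓
  (3,4): δ = 120.41°  ·
  (3,5): δ = 55.47°  ✓
  (4,5): δ = 115.06°  ·
antipodal pairs: 8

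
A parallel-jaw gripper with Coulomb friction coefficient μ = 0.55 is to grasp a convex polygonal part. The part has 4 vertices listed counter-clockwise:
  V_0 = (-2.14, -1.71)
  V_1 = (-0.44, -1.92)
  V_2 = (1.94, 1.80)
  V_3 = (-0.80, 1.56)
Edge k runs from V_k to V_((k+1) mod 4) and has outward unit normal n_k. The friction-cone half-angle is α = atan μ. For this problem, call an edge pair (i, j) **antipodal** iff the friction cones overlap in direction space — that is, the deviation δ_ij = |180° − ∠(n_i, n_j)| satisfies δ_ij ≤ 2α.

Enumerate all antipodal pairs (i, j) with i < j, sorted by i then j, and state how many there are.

α = atan 0.55 = 28.81°;  2α = 57.62°
n_0 = (-0.1226, -0.9925)
n_1 = (+0.8424, -0.5389)
n_2 = (-0.0873, +0.9962)
n_3 = (-0.9253, +0.3792)
  (0,1): δ = 115.57°  ·
  (0,2): δ = 12.05°  ✓
  (0,3): δ = 74.76°  ·
  (1,2): δ = 52.38°  ✓
  (1,3): δ = 10.33°  ✓
  (2,3): δ = 117.29°  ·
antipodal pairs: 3

count = 3; pairs: (0,2), (1,2), (1,3)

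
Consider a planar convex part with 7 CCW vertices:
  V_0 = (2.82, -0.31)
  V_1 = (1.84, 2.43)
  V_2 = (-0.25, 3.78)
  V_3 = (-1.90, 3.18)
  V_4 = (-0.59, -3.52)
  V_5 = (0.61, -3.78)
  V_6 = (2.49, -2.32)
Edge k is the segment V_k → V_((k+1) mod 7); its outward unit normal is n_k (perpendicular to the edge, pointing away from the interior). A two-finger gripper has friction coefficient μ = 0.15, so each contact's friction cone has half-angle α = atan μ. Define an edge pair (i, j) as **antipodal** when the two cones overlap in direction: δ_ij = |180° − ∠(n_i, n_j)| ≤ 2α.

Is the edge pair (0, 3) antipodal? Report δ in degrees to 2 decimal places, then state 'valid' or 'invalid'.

δ = 8.62°, valid

α = atan 0.15 = 8.53°;  2α = 17.06°
edge 0: e_0 = (-0.98, +2.74);  n_0 = (+0.9416, +0.3368)
edge 3: e_3 = (+1.31, -6.70);  n_3 = (-0.9814, -0.1919)
∠(n_0, n_3) = 171.38°
δ = |180° − 171.38°| = 8.62°
8.62° ≤ 2α = 17.06°  →  valid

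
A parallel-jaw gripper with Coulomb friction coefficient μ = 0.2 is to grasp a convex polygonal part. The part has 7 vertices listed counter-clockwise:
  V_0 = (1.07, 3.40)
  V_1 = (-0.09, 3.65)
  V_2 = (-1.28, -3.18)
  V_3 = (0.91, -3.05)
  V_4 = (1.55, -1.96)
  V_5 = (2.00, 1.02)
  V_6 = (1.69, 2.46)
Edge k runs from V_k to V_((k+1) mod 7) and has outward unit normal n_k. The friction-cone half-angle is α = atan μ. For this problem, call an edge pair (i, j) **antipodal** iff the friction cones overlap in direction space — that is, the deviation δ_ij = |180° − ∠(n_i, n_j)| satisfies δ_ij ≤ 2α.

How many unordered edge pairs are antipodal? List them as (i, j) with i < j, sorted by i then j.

count = 4; pairs: (0,2), (1,3), (1,4), (1,5)

α = atan 0.2 = 11.31°;  2α = 22.62°
n_0 = (+0.2107, +0.9776)
n_1 = (-0.9852, +0.1716)
n_2 = (+0.0593, -0.9982)
n_3 = (+0.8623, -0.5063)
n_4 = (+0.9888, -0.1493)
n_5 = (+0.9776, +0.2105)
n_6 = (+0.8348, +0.5506)
  (0,1): δ = 87.72°  ·
  (0,2): δ = 15.56°  ✓
  (0,3): δ = 71.74°  ·
  (0,4): δ = 93.58°  ·
  (0,5): δ = 114.31°  ·
  (0,6): δ = 135.57°  ·
  (1,2): δ = 76.72°  ·
  (1,3): δ = 20.54°  ✓
  (1,4): δ = 1.30°  ✓
  (1,5): δ = 22.03°  ✓
  (1,6): δ = 43.29°  ·
  (2,3): δ = 123.82°  ·
  (2,4): δ = 101.98°  ·
  (2,5): δ = 81.25°  ·
  (2,6): δ = 59.99°  ·
  (3,4): δ = 158.17°  ·
  (3,5): δ = 137.43°  ·
  (3,6): δ = 116.17°  ·
  (4,5): δ = 159.26°  ·
  (4,6): δ = 138.01°  ·
  (5,6): δ = 158.74°  ·
antipodal pairs: 4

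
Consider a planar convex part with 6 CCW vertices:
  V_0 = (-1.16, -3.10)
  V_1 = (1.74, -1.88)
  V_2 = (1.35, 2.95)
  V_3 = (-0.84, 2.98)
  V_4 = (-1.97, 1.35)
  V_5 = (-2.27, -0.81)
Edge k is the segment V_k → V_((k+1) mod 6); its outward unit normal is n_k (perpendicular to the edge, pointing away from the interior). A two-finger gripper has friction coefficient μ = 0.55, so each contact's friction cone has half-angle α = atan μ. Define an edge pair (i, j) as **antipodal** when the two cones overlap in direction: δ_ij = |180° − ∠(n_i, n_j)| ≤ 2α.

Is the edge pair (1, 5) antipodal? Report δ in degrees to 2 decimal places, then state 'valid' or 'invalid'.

α = atan 0.55 = 28.81°;  2α = 57.62°
edge 1: e_1 = (-0.39, +4.83);  n_1 = (+0.9968, +0.0805)
edge 5: e_5 = (+1.11, -2.29);  n_5 = (-0.8999, -0.4362)
∠(n_1, n_5) = 158.76°
δ = |180° − 158.76°| = 21.24°
21.24° ≤ 2α = 57.62°  →  valid

δ = 21.24°, valid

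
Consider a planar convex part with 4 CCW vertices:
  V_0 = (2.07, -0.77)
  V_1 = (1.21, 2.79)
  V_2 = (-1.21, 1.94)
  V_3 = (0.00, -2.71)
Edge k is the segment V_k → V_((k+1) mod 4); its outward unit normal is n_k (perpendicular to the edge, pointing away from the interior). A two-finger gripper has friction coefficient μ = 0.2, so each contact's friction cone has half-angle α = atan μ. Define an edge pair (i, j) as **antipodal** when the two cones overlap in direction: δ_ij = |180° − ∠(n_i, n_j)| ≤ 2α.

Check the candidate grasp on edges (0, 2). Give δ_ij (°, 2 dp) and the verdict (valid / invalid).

α = atan 0.2 = 11.31°;  2α = 22.62°
edge 0: e_0 = (-0.86, +3.56);  n_0 = (+0.9720, +0.2348)
edge 2: e_2 = (+1.21, -4.65);  n_2 = (-0.9678, -0.2518)
∠(n_0, n_2) = 179.00°
δ = |180° − 179.00°| = 1.00°
1.00° ≤ 2α = 22.62°  →  valid

δ = 1.00°, valid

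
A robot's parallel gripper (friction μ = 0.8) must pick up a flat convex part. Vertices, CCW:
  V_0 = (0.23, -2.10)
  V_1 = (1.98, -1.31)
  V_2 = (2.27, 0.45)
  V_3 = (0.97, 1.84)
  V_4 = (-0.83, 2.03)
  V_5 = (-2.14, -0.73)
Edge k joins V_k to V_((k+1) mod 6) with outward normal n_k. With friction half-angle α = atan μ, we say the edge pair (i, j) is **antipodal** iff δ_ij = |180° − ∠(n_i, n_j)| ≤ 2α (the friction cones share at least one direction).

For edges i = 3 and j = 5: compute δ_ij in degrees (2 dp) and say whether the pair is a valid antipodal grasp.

δ = 24.00°, valid

α = atan 0.8 = 38.66°;  2α = 77.32°
edge 3: e_3 = (-1.80, +0.19);  n_3 = (+0.1050, +0.9945)
edge 5: e_5 = (+2.37, -1.37);  n_5 = (-0.5005, -0.8658)
∠(n_3, n_5) = 156.00°
δ = |180° − 156.00°| = 24.00°
24.00° ≤ 2α = 77.32°  →  valid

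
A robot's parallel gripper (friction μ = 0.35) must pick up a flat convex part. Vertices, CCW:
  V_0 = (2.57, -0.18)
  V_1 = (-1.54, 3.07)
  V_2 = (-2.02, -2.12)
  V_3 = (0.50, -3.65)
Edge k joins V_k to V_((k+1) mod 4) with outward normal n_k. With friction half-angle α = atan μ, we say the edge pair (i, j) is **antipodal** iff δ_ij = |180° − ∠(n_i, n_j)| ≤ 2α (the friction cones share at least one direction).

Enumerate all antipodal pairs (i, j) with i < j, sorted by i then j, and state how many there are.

count = 2; pairs: (0,2), (1,3)

α = atan 0.35 = 19.29°;  2α = 38.58°
n_0 = (+0.6203, +0.7844)
n_1 = (-0.9958, +0.0921)
n_2 = (-0.5190, -0.8548)
n_3 = (+0.8588, -0.5123)
  (0,1): δ = 56.95°  ·
  (0,2): δ = 7.07°  ✓
  (0,3): δ = 97.52°  ·
  (1,2): δ = 115.98°  ·
  (1,3): δ = 25.53°  ✓
  (2,3): δ = 89.55°  ·
antipodal pairs: 2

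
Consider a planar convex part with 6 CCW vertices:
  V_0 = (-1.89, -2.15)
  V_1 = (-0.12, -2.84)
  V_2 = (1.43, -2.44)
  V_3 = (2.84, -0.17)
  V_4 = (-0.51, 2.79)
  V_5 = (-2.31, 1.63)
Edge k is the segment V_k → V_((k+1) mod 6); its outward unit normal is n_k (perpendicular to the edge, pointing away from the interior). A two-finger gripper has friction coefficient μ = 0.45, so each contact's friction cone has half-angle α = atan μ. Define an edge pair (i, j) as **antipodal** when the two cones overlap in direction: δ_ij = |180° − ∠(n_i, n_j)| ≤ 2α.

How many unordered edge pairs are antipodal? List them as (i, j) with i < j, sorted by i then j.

α = atan 0.45 = 24.23°;  2α = 48.46°
n_0 = (-0.3632, -0.9317)
n_1 = (+0.2499, -0.9683)
n_2 = (+0.8495, -0.5276)
n_3 = (+0.6621, +0.7494)
n_4 = (-0.5417, +0.8406)
n_5 = (-0.9939, -0.1104)
  (0,1): δ = 144.23°  ·
  (0,2): δ = 100.55°  ·
  (0,3): δ = 20.17°  ✓
  (0,4): δ = 54.10°  ·
  (0,5): δ = 117.64°  ·
  (1,2): δ = 136.32°  ·
  (1,3): δ = 55.93°  ·
  (1,4): δ = 18.33°  ✓
  (1,5): δ = 81.87°  ·
  (2,3): δ = 99.62°  ·
  (2,4): δ = 25.35°  ✓
  (2,5): δ = 38.19°  ✓
  (3,4): δ = 105.74°  ·
  (3,5): δ = 42.20°  ✓
  (4,5): δ = 116.46°  ·
antipodal pairs: 5

count = 5; pairs: (0,3), (1,4), (2,4), (2,5), (3,5)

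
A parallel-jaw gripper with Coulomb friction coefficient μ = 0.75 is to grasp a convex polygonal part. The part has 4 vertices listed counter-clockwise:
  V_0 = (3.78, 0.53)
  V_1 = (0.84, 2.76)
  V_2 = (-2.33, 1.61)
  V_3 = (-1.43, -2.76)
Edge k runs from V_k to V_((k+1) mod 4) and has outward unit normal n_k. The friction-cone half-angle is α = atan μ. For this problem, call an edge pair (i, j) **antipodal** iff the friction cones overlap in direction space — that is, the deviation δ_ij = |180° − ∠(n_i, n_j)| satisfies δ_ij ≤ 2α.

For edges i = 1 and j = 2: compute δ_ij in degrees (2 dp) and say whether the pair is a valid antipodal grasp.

δ = 98.30°, invalid

α = atan 0.75 = 36.87°;  2α = 73.74°
edge 1: e_1 = (-3.17, -1.15);  n_1 = (-0.3410, +0.9401)
edge 2: e_2 = (+0.90, -4.37);  n_2 = (-0.9794, -0.2017)
∠(n_1, n_2) = 81.70°
δ = |180° − 81.70°| = 98.30°
98.30° > 2α = 73.74°  →  invalid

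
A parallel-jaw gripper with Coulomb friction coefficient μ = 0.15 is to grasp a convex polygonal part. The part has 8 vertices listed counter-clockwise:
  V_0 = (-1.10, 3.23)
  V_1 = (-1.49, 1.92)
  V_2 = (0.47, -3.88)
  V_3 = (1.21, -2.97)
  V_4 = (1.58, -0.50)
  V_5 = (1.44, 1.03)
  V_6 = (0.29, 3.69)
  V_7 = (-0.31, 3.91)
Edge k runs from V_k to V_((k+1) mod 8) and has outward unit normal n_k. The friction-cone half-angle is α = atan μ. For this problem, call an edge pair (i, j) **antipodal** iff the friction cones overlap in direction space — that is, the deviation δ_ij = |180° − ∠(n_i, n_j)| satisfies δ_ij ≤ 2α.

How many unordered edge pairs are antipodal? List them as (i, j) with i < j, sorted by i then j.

α = atan 0.15 = 8.53°;  2α = 17.06°
n_0 = (-0.9584, +0.2853)
n_1 = (-0.9474, -0.3201)
n_2 = (+0.7759, -0.6309)
n_3 = (+0.9890, -0.1481)
n_4 = (+0.9958, +0.0911)
n_5 = (+0.9179, +0.3968)
n_6 = (+0.3443, +0.9389)
n_7 = (-0.6524, +0.7579)
  (0,1): δ = 144.75°  ·
  (0,2): δ = 22.54°  ·
  (0,3): δ = 8.06°  ✓
  (0,4): δ = 21.81°  ·
  (0,5): δ = 39.96°  ·
  (0,6): δ = 86.44°  ·
  (0,7): δ = 147.30°  ·
  (1,2): δ = 57.79°  ·
  (1,3): δ = 27.19°  ·
  (1,4): δ = 13.44°  ✓
  (1,5): δ = 4.71°  ✓
  (1,6): δ = 51.19°  ·
  (1,7): δ = 112.05°  ·
  (2,3): δ = 149.40°  ·
  (2,4): δ = 135.65°  ·
  (2,5): δ = 117.50°  ·
  (2,6): δ = 71.02°  ·
  (2,7): δ = 10.16°  ✓
  (3,4): δ = 166.25°  ·
  (3,5): δ = 148.10°  ·
  (3,6): δ = 101.62°  ·
  (3,7): δ = 40.76°  ·
  (4,5): δ = 161.85°  ·
  (4,6): δ = 115.36°  ·
  (4,7): δ = 54.51°  ·
  (5,6): δ = 133.52°  ·
  (5,7): δ = 72.66°  ·
  (6,7): δ = 119.14°  ·
antipodal pairs: 4

count = 4; pairs: (0,3), (1,4), (1,5), (2,7)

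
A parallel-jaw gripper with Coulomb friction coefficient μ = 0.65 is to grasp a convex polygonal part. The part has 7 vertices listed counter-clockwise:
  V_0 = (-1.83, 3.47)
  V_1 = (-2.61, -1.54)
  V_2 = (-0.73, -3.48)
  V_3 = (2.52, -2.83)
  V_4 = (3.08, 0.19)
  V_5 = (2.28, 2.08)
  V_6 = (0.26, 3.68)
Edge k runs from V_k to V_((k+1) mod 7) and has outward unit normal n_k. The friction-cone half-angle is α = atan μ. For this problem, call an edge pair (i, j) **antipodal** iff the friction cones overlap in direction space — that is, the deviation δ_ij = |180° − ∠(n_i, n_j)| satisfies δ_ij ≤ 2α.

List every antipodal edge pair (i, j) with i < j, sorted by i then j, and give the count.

α = atan 0.65 = 33.02°;  2α = 66.05°
n_0 = (-0.9881, +0.1538)
n_1 = (-0.7181, -0.6959)
n_2 = (+0.1961, -0.9806)
n_3 = (+0.9832, -0.1823)
n_4 = (+0.9209, +0.3898)
n_5 = (+0.6209, +0.7839)
n_6 = (-0.1000, +0.9950)
  (0,1): δ = 127.05°  ·
  (0,2): δ = 69.84°  ·
  (0,3): δ = 1.66°  ✓
  (0,4): δ = 31.79°  ✓
  (0,5): δ = 60.47°  ✓
  (0,6): δ = 104.59°  ·
  (1,2): δ = 122.79°  ·
  (1,3): δ = 54.61°  ✓
  (1,4): δ = 21.16°  ✓
  (1,5): δ = 7.52°  ✓
  (1,6): δ = 51.64°  ✓
  (2,3): δ = 111.81°  ·
  (2,4): δ = 78.37°  ·
  (2,5): δ = 49.69°  ✓
  (2,6): δ = 5.57°  ✓
  (3,4): δ = 146.55°  ·
  (3,5): δ = 117.88°  ·
  (3,6): δ = 73.76°  ·
  (4,5): δ = 151.32°  ·
  (4,6): δ = 107.20°  ·
  (5,6): δ = 135.88°  ·
antipodal pairs: 9

count = 9; pairs: (0,3), (0,4), (0,5), (1,3), (1,4), (1,5), (1,6), (2,5), (2,6)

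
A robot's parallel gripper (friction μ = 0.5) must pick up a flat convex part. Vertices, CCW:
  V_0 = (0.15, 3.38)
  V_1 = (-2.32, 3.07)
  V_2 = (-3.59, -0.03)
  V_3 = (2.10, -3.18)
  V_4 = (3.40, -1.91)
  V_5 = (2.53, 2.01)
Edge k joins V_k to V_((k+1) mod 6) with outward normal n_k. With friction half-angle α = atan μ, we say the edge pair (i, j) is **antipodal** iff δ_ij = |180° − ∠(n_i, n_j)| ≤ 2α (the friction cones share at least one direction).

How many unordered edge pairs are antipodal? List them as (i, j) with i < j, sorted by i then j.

count = 6; pairs: (0,2), (0,3), (1,3), (1,4), (2,4), (2,5)

α = atan 0.5 = 26.57°;  2α = 53.13°
n_0 = (-0.1245, +0.9922)
n_1 = (-0.9254, +0.3791)
n_2 = (-0.4843, -0.8749)
n_3 = (+0.6988, -0.7153)
n_4 = (+0.9762, +0.2167)
n_5 = (+0.4989, +0.8667)
  (0,1): δ = 119.43°  ·
  (0,2): δ = 36.12°  ✓
  (0,3): δ = 37.18°  ✓
  (0,4): δ = 95.36°  ·
  (0,5): δ = 142.92°  ·
  (1,2): δ = 96.69°  ·
  (1,3): δ = 23.39°  ✓
  (1,4): δ = 34.79°  ✓
  (1,5): δ = 82.35°  ·
  (2,3): δ = 106.70°  ·
  (2,4): δ = 48.52°  ✓
  (2,5): δ = 0.96°  ✓
  (3,4): δ = 121.82°  ·
  (3,5): δ = 74.26°  ·
  (4,5): δ = 132.44°  ·
antipodal pairs: 6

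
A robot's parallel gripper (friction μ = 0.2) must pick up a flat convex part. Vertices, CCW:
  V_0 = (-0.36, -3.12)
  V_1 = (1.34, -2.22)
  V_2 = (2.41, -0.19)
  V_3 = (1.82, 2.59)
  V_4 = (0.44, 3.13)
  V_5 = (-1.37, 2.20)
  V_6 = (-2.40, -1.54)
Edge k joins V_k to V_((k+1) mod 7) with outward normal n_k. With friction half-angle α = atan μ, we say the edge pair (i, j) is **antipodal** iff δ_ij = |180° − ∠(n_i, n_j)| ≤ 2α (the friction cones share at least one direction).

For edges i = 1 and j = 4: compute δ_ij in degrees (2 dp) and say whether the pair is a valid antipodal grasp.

α = atan 0.2 = 11.31°;  2α = 22.62°
edge 1: e_1 = (+1.07, +2.03);  n_1 = (+0.8846, -0.4663)
edge 4: e_4 = (-1.81, -0.93);  n_4 = (-0.4570, +0.8895)
∠(n_1, n_4) = 144.99°
δ = |180° − 144.99°| = 35.01°
35.01° > 2α = 22.62°  →  invalid

δ = 35.01°, invalid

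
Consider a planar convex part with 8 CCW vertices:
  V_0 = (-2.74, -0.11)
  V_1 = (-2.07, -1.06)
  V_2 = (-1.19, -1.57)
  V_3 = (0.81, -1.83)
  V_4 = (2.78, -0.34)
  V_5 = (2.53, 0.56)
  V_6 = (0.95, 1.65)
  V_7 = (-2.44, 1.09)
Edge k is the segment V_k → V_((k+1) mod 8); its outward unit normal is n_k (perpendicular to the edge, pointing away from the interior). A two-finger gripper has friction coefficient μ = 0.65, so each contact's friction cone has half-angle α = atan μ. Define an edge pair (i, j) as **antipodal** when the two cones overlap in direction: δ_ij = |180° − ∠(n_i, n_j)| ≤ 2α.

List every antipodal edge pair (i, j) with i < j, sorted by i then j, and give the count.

α = atan 0.65 = 33.02°;  2α = 66.05°
n_0 = (-0.8172, -0.5763)
n_1 = (-0.5014, -0.8652)
n_2 = (-0.1289, -0.9917)
n_3 = (+0.6032, -0.7976)
n_4 = (+0.9635, +0.2676)
n_5 = (+0.5679, +0.8231)
n_6 = (-0.1630, +0.9866)
n_7 = (-0.9701, +0.2425)
  (0,1): δ = 155.29°  ·
  (0,2): δ = 132.60°  ·
  (0,3): δ = 88.09°  ·
  (0,4): δ = 19.67°  ✓
  (0,5): δ = 20.21°  ✓
  (0,6): δ = 64.19°  ✓
  (0,7): δ = 130.77°  ·
  (1,2): δ = 157.31°  ·
  (1,3): δ = 112.80°  ·
  (1,4): δ = 44.38°  ✓
  (1,5): δ = 4.51°  ✓
  (1,6): δ = 39.47°  ✓
  (1,7): δ = 106.06°  ·
  (2,3): δ = 135.49°  ·
  (2,4): δ = 67.07°  ·
  (2,5): δ = 27.19°  ✓
  (2,6): δ = 16.79°  ✓
  (2,7): δ = 83.37°  ·
  (3,4): δ = 111.58°  ·
  (3,5): δ = 71.70°  ·
  (3,6): δ = 27.72°  ✓
  (3,7): δ = 38.86°  ✓
  (4,5): δ = 140.12°  ·
  (4,6): δ = 96.14°  ·
  (4,7): δ = 29.56°  ✓
  (5,6): δ = 136.02°  ·
  (5,7): δ = 69.44°  ·
  (6,7): δ = 113.42°  ·
antipodal pairs: 11

count = 11; pairs: (0,4), (0,5), (0,6), (1,4), (1,5), (1,6), (2,5), (2,6), (3,6), (3,7), (4,7)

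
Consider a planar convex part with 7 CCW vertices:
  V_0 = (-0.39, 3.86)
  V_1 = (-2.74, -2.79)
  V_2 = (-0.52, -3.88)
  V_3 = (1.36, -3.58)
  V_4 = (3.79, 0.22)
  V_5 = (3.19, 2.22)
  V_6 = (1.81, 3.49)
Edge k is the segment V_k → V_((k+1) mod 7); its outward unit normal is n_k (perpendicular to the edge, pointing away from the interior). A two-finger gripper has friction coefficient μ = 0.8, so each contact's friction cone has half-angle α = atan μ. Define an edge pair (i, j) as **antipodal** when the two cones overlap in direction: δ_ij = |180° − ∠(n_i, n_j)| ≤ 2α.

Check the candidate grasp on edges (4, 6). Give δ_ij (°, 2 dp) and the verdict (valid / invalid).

δ = 116.25°, invalid

α = atan 0.8 = 38.66°;  2α = 77.32°
edge 4: e_4 = (-0.60, +2.00);  n_4 = (+0.9578, +0.2873)
edge 6: e_6 = (-2.20, +0.37);  n_6 = (+0.1659, +0.9862)
∠(n_4, n_6) = 63.75°
δ = |180° − 63.75°| = 116.25°
116.25° > 2α = 77.32°  →  invalid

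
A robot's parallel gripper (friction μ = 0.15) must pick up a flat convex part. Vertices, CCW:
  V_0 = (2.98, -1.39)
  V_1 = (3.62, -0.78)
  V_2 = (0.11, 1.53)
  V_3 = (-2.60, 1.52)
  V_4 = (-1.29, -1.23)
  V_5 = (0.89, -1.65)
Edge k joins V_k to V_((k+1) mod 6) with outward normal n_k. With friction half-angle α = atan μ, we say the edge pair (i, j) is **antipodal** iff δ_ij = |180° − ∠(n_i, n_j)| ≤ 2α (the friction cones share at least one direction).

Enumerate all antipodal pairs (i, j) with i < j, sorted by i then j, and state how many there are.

count = 2; pairs: (2,4), (2,5)

α = atan 0.15 = 8.53°;  2α = 17.06°
n_0 = (+0.6899, -0.7239)
n_1 = (+0.5497, +0.8353)
n_2 = (-0.0037, +1.0000)
n_3 = (-0.9028, -0.4301)
n_4 = (-0.1892, -0.9819)
n_5 = (+0.1235, -0.9924)
  (0,1): δ = 76.97°  ·
  (0,2): δ = 43.41°  ·
  (0,3): δ = 71.85°  ·
  (0,4): δ = 125.47°  ·
  (0,5): δ = 143.47°  ·
  (1,2): δ = 146.44°  ·
  (1,3): δ = 31.18°  ·
  (1,4): δ = 22.44°  ·
  (1,5): δ = 40.44°  ·
  (2,3): δ = 64.74°  ·
  (2,4): δ = 11.12°  ✓
  (2,5): δ = 6.88°  ✓
  (3,4): δ = 126.38°  ·
  (3,5): δ = 108.38°  ·
  (4,5): δ = 162.00°  ·
antipodal pairs: 2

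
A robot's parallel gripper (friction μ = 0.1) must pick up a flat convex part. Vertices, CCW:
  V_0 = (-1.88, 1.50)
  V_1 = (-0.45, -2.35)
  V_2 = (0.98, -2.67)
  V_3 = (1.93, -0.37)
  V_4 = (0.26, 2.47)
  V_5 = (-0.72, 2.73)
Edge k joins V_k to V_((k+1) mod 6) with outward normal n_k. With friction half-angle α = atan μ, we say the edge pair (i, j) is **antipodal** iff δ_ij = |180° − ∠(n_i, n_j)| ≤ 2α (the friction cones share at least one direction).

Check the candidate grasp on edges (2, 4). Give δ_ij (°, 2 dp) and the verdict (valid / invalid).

δ = 82.42°, invalid

α = atan 0.1 = 5.71°;  2α = 11.42°
edge 2: e_2 = (+0.95, +2.30);  n_2 = (+0.9243, -0.3818)
edge 4: e_4 = (-0.98, +0.26);  n_4 = (+0.2564, +0.9666)
∠(n_2, n_4) = 97.58°
δ = |180° − 97.58°| = 82.42°
82.42° > 2α = 11.42°  →  invalid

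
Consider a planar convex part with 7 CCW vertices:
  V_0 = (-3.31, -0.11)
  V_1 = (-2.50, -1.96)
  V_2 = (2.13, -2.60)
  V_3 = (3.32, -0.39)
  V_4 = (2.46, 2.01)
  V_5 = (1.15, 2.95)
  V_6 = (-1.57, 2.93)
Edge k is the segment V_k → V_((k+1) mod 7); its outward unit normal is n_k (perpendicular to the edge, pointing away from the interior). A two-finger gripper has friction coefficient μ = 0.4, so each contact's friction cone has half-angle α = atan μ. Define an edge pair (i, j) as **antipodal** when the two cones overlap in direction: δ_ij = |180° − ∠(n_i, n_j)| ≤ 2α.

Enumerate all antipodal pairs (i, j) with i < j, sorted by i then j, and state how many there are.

count = 5; pairs: (0,3), (0,4), (1,4), (1,5), (2,6)

α = atan 0.4 = 21.80°;  2α = 43.60°
n_0 = (-0.9160, -0.4011)
n_1 = (-0.1369, -0.9906)
n_2 = (+0.8805, -0.4741)
n_3 = (+0.9414, +0.3373)
n_4 = (+0.5830, +0.8125)
n_5 = (-0.0074, +1.0000)
n_6 = (-0.8679, +0.4968)
  (0,1): δ = 121.52°  ·
  (0,2): δ = 51.95°  ·
  (0,3): δ = 3.93°  ✓
  (0,4): δ = 30.69°  ✓
  (0,5): δ = 66.78°  ·
  (0,6): δ = 126.57°  ·
  (1,2): δ = 110.43°  ·
  (1,3): δ = 62.42°  ·
  (1,4): δ = 27.79°  ✓
  (1,5): δ = 8.29°  ✓
  (1,6): δ = 68.08°  ·
  (2,3): δ = 131.98°  ·
  (2,4): δ = 97.36°  ·
  (2,5): δ = 61.28°  ·
  (2,6): δ = 1.48°  ✓
  (3,4): δ = 145.38°  ·
  (3,5): δ = 109.29°  ·
  (3,6): δ = 49.50°  ·
  (4,5): δ = 143.92°  ·
  (4,6): δ = 84.12°  ·
  (5,6): δ = 120.21°  ·
antipodal pairs: 5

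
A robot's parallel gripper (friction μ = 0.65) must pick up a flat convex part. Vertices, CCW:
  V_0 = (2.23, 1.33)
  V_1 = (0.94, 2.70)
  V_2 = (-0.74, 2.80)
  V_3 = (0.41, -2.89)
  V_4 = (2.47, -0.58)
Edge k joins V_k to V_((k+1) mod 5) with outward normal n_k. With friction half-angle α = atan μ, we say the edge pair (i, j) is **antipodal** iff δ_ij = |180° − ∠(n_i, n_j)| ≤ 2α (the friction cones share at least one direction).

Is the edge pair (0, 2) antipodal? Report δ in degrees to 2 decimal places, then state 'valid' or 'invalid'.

δ = 31.85°, valid

α = atan 0.65 = 33.02°;  2α = 66.05°
edge 0: e_0 = (-1.29, +1.37);  n_0 = (+0.7280, +0.6855)
edge 2: e_2 = (+1.15, -5.69);  n_2 = (-0.9802, -0.1981)
∠(n_0, n_2) = 148.15°
δ = |180° − 148.15°| = 31.85°
31.85° ≤ 2α = 66.05°  →  valid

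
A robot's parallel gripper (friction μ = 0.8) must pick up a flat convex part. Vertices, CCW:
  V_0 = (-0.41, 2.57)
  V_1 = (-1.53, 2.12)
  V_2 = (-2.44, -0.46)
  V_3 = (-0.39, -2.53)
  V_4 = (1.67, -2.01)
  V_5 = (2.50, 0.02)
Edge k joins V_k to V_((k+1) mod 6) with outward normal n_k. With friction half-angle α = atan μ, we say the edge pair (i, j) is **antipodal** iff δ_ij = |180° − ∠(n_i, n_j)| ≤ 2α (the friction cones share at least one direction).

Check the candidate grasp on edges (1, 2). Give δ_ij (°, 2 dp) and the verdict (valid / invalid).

α = atan 0.8 = 38.66°;  2α = 77.32°
edge 1: e_1 = (-0.91, -2.58);  n_1 = (-0.9431, +0.3326)
edge 2: e_2 = (+2.05, -2.07);  n_2 = (-0.7105, -0.7037)
∠(n_1, n_2) = 64.15°
δ = |180° − 64.15°| = 115.85°
115.85° > 2α = 77.32°  →  invalid

δ = 115.85°, invalid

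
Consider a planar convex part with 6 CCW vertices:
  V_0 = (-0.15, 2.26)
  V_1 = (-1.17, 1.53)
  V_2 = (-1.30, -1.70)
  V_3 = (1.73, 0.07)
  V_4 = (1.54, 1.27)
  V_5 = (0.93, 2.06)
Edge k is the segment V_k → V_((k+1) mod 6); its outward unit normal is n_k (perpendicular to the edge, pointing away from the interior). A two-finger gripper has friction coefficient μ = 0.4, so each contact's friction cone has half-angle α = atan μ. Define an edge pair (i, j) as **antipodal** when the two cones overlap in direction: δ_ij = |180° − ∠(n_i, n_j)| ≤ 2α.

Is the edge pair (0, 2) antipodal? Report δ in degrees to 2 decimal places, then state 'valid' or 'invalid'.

α = atan 0.4 = 21.80°;  2α = 43.60°
edge 0: e_0 = (-1.02, -0.73);  n_0 = (-0.5820, +0.8132)
edge 2: e_2 = (+3.03, +1.77);  n_2 = (+0.5044, -0.8635)
∠(n_0, n_2) = 174.70°
δ = |180° − 174.70°| = 5.30°
5.30° ≤ 2α = 43.60°  →  valid

δ = 5.30°, valid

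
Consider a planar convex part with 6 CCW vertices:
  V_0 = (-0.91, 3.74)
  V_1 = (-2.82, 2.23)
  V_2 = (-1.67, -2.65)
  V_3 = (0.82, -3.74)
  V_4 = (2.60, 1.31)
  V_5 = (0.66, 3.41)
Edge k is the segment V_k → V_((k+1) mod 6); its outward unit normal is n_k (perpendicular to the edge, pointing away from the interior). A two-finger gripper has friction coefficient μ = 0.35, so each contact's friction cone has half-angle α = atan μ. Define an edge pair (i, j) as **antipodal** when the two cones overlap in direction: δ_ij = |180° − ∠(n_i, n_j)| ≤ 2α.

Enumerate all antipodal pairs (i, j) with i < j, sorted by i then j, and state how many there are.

count = 5; pairs: (0,3), (1,3), (1,4), (2,4), (2,5)

α = atan 0.35 = 19.29°;  2α = 38.58°
n_0 = (-0.6202, +0.7845)
n_1 = (-0.9733, -0.2294)
n_2 = (-0.4010, -0.9161)
n_3 = (+0.9431, -0.3324)
n_4 = (+0.7345, +0.6786)
n_5 = (+0.2057, +0.9786)
  (0,1): δ = 115.07°  ·
  (0,2): δ = 61.97°  ·
  (0,3): δ = 32.25°  ✓
  (0,4): δ = 94.40°  ·
  (0,5): δ = 129.80°  ·
  (1,2): δ = 126.90°  ·
  (1,3): δ = 32.68°  ✓
  (1,4): δ = 29.47°  ✓
  (1,5): δ = 64.87°  ·
  (2,3): δ = 85.77°  ·
  (2,4): δ = 23.63°  ✓
  (2,5): δ = 11.77°  ✓
  (3,4): δ = 117.85°  ·
  (3,5): δ = 82.45°  ·
  (4,5): δ = 144.60°  ·
antipodal pairs: 5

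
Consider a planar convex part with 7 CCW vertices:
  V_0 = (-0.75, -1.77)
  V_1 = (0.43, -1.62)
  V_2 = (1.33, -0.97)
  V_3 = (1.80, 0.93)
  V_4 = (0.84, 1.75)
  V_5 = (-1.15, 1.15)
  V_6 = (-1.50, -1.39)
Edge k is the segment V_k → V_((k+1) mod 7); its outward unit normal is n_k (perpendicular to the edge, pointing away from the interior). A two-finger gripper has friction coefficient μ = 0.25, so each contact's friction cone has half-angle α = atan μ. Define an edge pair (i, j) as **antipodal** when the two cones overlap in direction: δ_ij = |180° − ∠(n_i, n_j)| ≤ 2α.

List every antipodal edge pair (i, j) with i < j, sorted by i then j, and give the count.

count = 4; pairs: (0,4), (1,4), (2,5), (3,6)

α = atan 0.25 = 14.04°;  2α = 28.07°
n_0 = (+0.1261, -0.9920)
n_1 = (+0.5855, -0.8107)
n_2 = (+0.9707, -0.2401)
n_3 = (+0.6495, +0.7604)
n_4 = (-0.2887, +0.9574)
n_5 = (-0.9906, +0.1365)
n_6 = (-0.4520, -0.8920)
  (0,1): δ = 151.41°  ·
  (0,2): δ = 111.14°  ·
  (0,3): δ = 47.75°  ·
  (0,4): δ = 9.53°  ✓
  (0,5): δ = 74.91°  ·
  (0,6): δ = 145.89°  ·
  (1,2): δ = 139.73°  ·
  (1,3): δ = 76.34°  ·
  (1,4): δ = 19.06°  ✓
  (1,5): δ = 46.32°  ·
  (1,6): δ = 117.29°  ·
  (2,3): δ = 116.61°  ·
  (2,4): δ = 59.33°  ·
  (2,5): δ = 6.05°  ✓
  (2,6): δ = 77.02°  ·
  (3,4): δ = 122.72°  ·
  (3,5): δ = 57.34°  ·
  (3,6): δ = 13.63°  ✓
  (4,5): δ = 114.62°  ·
  (4,6): δ = 43.65°  ·
  (5,6): δ = 109.02°  ·
antipodal pairs: 4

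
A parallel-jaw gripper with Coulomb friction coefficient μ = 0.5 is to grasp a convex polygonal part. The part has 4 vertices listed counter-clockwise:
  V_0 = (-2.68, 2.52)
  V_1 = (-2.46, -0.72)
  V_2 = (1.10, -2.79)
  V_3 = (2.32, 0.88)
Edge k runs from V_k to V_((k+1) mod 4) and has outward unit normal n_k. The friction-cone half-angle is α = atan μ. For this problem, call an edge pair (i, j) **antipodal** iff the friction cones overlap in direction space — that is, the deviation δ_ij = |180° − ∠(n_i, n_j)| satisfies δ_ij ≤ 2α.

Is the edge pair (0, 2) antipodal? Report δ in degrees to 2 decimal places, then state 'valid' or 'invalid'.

α = atan 0.5 = 26.57°;  2α = 53.13°
edge 0: e_0 = (+0.22, -3.24);  n_0 = (-0.9977, -0.0677)
edge 2: e_2 = (+1.22, +3.67);  n_2 = (+0.9489, -0.3155)
∠(n_0, n_2) = 157.73°
δ = |180° − 157.73°| = 22.27°
22.27° ≤ 2α = 53.13°  →  valid

δ = 22.27°, valid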